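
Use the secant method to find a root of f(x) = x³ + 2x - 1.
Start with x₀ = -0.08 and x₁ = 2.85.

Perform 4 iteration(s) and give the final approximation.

f(x) = x³ + 2x - 1
x₀ = -0.08, x₁ = 2.85

Secant formula: x_{n+1} = x_n - f(x_n)(x_n - x_{n-1})/(f(x_n) - f(x_{n-1}))

Iteration 1:
  f(-0.080000) = -1.160512
  f(2.850000) = 27.849125
  x_2 = 2.850000 - 27.849125×(2.850000 - (-0.080000))/(27.849125 - (-1.160512))
       = 0.037213
Iteration 2:
  f(2.850000) = 27.849125
  f(0.037213) = -0.925523
  x_3 = 0.037213 - (-0.925523)×(0.037213 - 2.850000)/(-0.925523 - 27.849125)
       = 0.127685
Iteration 3:
  f(0.037213) = -0.925523
  f(0.127685) = -0.742549
  x_4 = 0.127685 - (-0.742549)×(0.127685 - 0.037213)/(-0.742549 - (-0.925523))
       = 0.494840
Iteration 4:
  f(0.127685) = -0.742549
  f(0.494840) = 0.110849
  x_5 = 0.494840 - 0.110849×(0.494840 - 0.127685)/(0.110849 - (-0.742549))
       = 0.447149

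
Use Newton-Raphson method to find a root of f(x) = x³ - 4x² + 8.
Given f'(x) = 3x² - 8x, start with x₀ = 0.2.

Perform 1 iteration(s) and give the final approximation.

f(x) = x³ - 4x² + 8
f'(x) = 3x² - 8x
x₀ = 0.2

Newton-Raphson formula: x_{n+1} = x_n - f(x_n)/f'(x_n)

Iteration 1:
  f(0.200000) = 7.848000
  f'(0.200000) = -1.480000
  x_1 = 0.200000 - 7.848000/(-1.480000) = 5.502703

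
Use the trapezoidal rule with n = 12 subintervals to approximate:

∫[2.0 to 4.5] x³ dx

f(x) = x³
a = 2.0, b = 4.5, n = 12
h = (b - a)/n = 0.208333

Trapezoidal rule: (h/2)[f(x₀) + 2f(x₁) + 2f(x₂) + ... + f(xₙ)]

x_0 = 2.0000, f(x_0) = 8.000000, coefficient = 1
x_1 = 2.2083, f(x_1) = 10.769459, coefficient = 2
x_2 = 2.4167, f(x_2) = 14.114005, coefficient = 2
x_3 = 2.6250, f(x_3) = 18.087891, coefficient = 2
x_4 = 2.8333, f(x_4) = 22.745370, coefficient = 2
x_5 = 3.0417, f(x_5) = 28.140697, coefficient = 2
x_6 = 3.2500, f(x_6) = 34.328125, coefficient = 2
x_7 = 3.4583, f(x_7) = 41.361907, coefficient = 2
x_8 = 3.6667, f(x_8) = 49.296296, coefficient = 2
x_9 = 3.8750, f(x_9) = 58.185547, coefficient = 2
x_10 = 4.0833, f(x_10) = 68.083912, coefficient = 2
x_11 = 4.2917, f(x_11) = 79.045645, coefficient = 2
x_12 = 4.5000, f(x_12) = 91.125000, coefficient = 1

I ≈ (0.208333/2) × 947.442708 = 98.691949
Exact value: 98.515625
Error: 0.176324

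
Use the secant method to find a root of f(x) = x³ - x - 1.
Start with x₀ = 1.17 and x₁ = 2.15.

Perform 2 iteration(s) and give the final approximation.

f(x) = x³ - x - 1
x₀ = 1.17, x₁ = 2.15

Secant formula: x_{n+1} = x_n - f(x_n)(x_n - x_{n-1})/(f(x_n) - f(x_{n-1}))

Iteration 1:
  f(1.170000) = -0.568387
  f(2.150000) = 6.788375
  x_2 = 2.150000 - 6.788375×(2.150000 - 1.170000)/(6.788375 - (-0.568387))
       = 1.245715
Iteration 2:
  f(2.150000) = 6.788375
  f(1.245715) = -0.312606
  x_3 = 1.245715 - (-0.312606)×(1.245715 - 2.150000)/(-0.312606 - 6.788375)
       = 1.285525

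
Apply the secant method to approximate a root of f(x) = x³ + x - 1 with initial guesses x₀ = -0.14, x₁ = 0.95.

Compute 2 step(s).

f(x) = x³ + x - 1
x₀ = -0.14, x₁ = 0.95

Secant formula: x_{n+1} = x_n - f(x_n)(x_n - x_{n-1})/(f(x_n) - f(x_{n-1}))

Iteration 1:
  f(-0.140000) = -1.142744
  f(0.950000) = 0.807375
  x_2 = 0.950000 - 0.807375×(0.950000 - (-0.140000))/(0.807375 - (-1.142744))
       = 0.498726
Iteration 2:
  f(0.950000) = 0.807375
  f(0.498726) = -0.377228
  x_3 = 0.498726 - (-0.377228)×(0.498726 - 0.950000)/(-0.377228 - 0.807375)
       = 0.642431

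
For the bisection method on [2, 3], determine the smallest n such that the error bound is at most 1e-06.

We need (b-a)/2^n ≤ 1e-06
(3 - 2)/2^n ≤ 1e-06
1/2^n ≤ 1e-06
2^n ≥ 1000000
n ≥ log₂(1000000) = 19.93
n ≥ 20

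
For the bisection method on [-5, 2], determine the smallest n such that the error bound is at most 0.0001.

We need (b-a)/2^n ≤ 0.0001
(2 - (-5))/2^n ≤ 0.0001
7/2^n ≤ 0.0001
2^n ≥ 70000
n ≥ log₂(70000) = 16.10
n ≥ 17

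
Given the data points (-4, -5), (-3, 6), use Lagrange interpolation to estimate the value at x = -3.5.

Lagrange interpolation formula:
P(x) = Σ yᵢ × Lᵢ(x)
where Lᵢ(x) = Π_{j≠i} (x - xⱼ)/(xᵢ - xⱼ)

L_0(-3.5) = (-3.5 - (-3))/(-4 - (-3)) = 0.500000
L_1(-3.5) = (-3.5 - (-4))/(-3 - (-4)) = 0.500000

P(-3.5) = (-5)×L_0(-3.5) + 6×L_1(-3.5)
P(-3.5) = 0.500000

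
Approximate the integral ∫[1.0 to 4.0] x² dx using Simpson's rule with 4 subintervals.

f(x) = x²
a = 1.0, b = 4.0, n = 4
h = (b - a)/n = 0.750000

Simpson's rule: (h/3)[f(x₀) + 4f(x₁) + 2f(x₂) + ... + f(xₙ)]

x_0 = 1.0000, f(x_0) = 1.000000, coefficient = 1
x_1 = 1.7500, f(x_1) = 3.062500, coefficient = 4
x_2 = 2.5000, f(x_2) = 6.250000, coefficient = 2
x_3 = 3.2500, f(x_3) = 10.562500, coefficient = 4
x_4 = 4.0000, f(x_4) = 16.000000, coefficient = 1

I ≈ (0.750000/3) × 84.000000 = 21.000000
Exact value: 21.000000
Error: 0.000000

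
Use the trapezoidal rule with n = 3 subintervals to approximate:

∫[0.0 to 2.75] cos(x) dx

f(x) = cos(x)
a = 0.0, b = 2.75, n = 3
h = (b - a)/n = 0.916667

Trapezoidal rule: (h/2)[f(x₀) + 2f(x₁) + 2f(x₂) + ... + f(xₙ)]

x_0 = 0.0000, f(x_0) = 1.000000, coefficient = 1
x_1 = 0.9167, f(x_1) = 0.608469, coefficient = 2
x_2 = 1.8333, f(x_2) = -0.259531, coefficient = 2
x_3 = 2.7500, f(x_3) = -0.924302, coefficient = 1

I ≈ (0.916667/2) × 0.773572 = 0.354554
Exact value: 0.381661
Error: 0.027107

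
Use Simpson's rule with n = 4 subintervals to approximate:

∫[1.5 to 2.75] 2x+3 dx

f(x) = 2x+3
a = 1.5, b = 2.75, n = 4
h = (b - a)/n = 0.312500

Simpson's rule: (h/3)[f(x₀) + 4f(x₁) + 2f(x₂) + ... + f(xₙ)]

x_0 = 1.5000, f(x_0) = 6.000000, coefficient = 1
x_1 = 1.8125, f(x_1) = 6.625000, coefficient = 4
x_2 = 2.1250, f(x_2) = 7.250000, coefficient = 2
x_3 = 2.4375, f(x_3) = 7.875000, coefficient = 4
x_4 = 2.7500, f(x_4) = 8.500000, coefficient = 1

I ≈ (0.312500/3) × 87.000000 = 9.062500
Exact value: 9.062500
Error: 0.000000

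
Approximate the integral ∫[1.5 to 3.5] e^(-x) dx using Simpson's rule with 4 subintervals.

f(x) = e^(-x)
a = 1.5, b = 3.5, n = 4
h = (b - a)/n = 0.500000

Simpson's rule: (h/3)[f(x₀) + 4f(x₁) + 2f(x₂) + ... + f(xₙ)]

x_0 = 1.5000, f(x_0) = 0.223130, coefficient = 1
x_1 = 2.0000, f(x_1) = 0.135335, coefficient = 4
x_2 = 2.5000, f(x_2) = 0.082085, coefficient = 2
x_3 = 3.0000, f(x_3) = 0.049787, coefficient = 4
x_4 = 3.5000, f(x_4) = 0.030197, coefficient = 1

I ≈ (0.500000/3) × 1.157987 = 0.192998
Exact value: 0.192933
Error: 0.000065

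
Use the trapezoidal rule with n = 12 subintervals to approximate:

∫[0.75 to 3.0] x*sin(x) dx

f(x) = x*sin(x)
a = 0.75, b = 3.0, n = 12
h = (b - a)/n = 0.187500

Trapezoidal rule: (h/2)[f(x₀) + 2f(x₁) + 2f(x₂) + ... + f(xₙ)]

x_0 = 0.7500, f(x_0) = 0.511229, coefficient = 1
x_1 = 0.9375, f(x_1) = 0.755701, coefficient = 2
x_2 = 1.1250, f(x_2) = 1.015051, coefficient = 2
x_3 = 1.3125, f(x_3) = 1.268960, coefficient = 2
x_4 = 1.5000, f(x_4) = 1.496242, coefficient = 2
x_5 = 1.6875, f(x_5) = 1.676021, coefficient = 2
x_6 = 1.8750, f(x_6) = 1.788911, coefficient = 2
x_7 = 2.0625, f(x_7) = 1.818155, coefficient = 2
x_8 = 2.2500, f(x_8) = 1.750665, coefficient = 2
x_9 = 2.4375, f(x_9) = 1.577897, coefficient = 2
x_10 = 2.6250, f(x_10) = 1.296541, coefficient = 2
x_11 = 2.8125, f(x_11) = 0.908956, coefficient = 2
x_12 = 3.0000, f(x_12) = 0.423360, coefficient = 1

I ≈ (0.187500/2) × 31.640791 = 2.966324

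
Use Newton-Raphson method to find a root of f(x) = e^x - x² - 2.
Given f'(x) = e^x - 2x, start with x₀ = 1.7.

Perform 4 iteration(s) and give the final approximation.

f(x) = e^x - x² - 2
f'(x) = e^x - 2x
x₀ = 1.7

Newton-Raphson formula: x_{n+1} = x_n - f(x_n)/f'(x_n)

Iteration 1:
  f(1.700000) = 0.583947
  f'(1.700000) = 2.073947
  x_1 = 1.700000 - 0.583947/2.073947 = 1.418437
Iteration 2:
  f(1.418437) = 0.118695
  f'(1.418437) = 1.293785
  x_2 = 1.418437 - 0.118695/1.293785 = 1.326694
Iteration 3:
  f(1.326694) = 0.008447
  f'(1.326694) = 1.115176
  x_3 = 1.326694 - 0.008447/1.115176 = 1.319119
Iteration 4:
  f(1.319119) = 0.000050
  f'(1.319119) = 1.101888
  x_4 = 1.319119 - 0.000050/1.101888 = 1.319074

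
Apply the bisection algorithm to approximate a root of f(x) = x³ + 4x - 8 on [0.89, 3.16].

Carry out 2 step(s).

f(x) = x³ + 4x - 8
Initial interval: [0.89, 3.16]

Iteration 1:
  c_1 = (0.890000 + 3.160000)/2 = 2.025000
  f(c_1) = f(2.025000) = 8.403766
  f(a) × f(c) < 0, new interval: [0.890000, 2.025000]
Iteration 2:
  c_2 = (0.890000 + 2.025000)/2 = 1.457500
  f(c_2) = f(1.457500) = 0.926176
  f(a) × f(c) < 0, new interval: [0.890000, 1.457500]

After 2 iteration(s), the approximation is c_2 = 1.457500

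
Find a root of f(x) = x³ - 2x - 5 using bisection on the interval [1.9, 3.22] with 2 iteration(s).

f(x) = x³ - 2x - 5
Initial interval: [1.9, 3.22]

Iteration 1:
  c_1 = (1.900000 + 3.220000)/2 = 2.560000
  f(c_1) = f(2.560000) = 6.657216
  f(a) × f(c) < 0, new interval: [1.900000, 2.560000]
Iteration 2:
  c_2 = (1.900000 + 2.560000)/2 = 2.230000
  f(c_2) = f(2.230000) = 1.629567
  f(a) × f(c) < 0, new interval: [1.900000, 2.230000]

After 2 iteration(s), the approximation is c_2 = 2.230000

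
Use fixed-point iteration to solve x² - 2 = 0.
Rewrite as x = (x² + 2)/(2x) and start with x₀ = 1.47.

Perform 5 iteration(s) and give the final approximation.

Equation: x² - 2 = 0
Fixed-point form: x = (x² + 2)/(2x)
x₀ = 1.47

x_1 = g(1.470000) = 1.415272
x_2 = g(1.415272) = 1.414214
x_3 = g(1.414214) = 1.414214
x_4 = g(1.414214) = 1.414214
x_5 = g(1.414214) = 1.414214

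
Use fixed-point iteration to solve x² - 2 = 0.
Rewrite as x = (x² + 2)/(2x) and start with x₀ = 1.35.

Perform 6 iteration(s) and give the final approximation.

Equation: x² - 2 = 0
Fixed-point form: x = (x² + 2)/(2x)
x₀ = 1.35

x_1 = g(1.350000) = 1.415741
x_2 = g(1.415741) = 1.414214
x_3 = g(1.414214) = 1.414214
x_4 = g(1.414214) = 1.414214
x_5 = g(1.414214) = 1.414214
x_6 = g(1.414214) = 1.414214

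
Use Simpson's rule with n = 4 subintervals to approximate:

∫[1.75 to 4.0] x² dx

f(x) = x²
a = 1.75, b = 4.0, n = 4
h = (b - a)/n = 0.562500

Simpson's rule: (h/3)[f(x₀) + 4f(x₁) + 2f(x₂) + ... + f(xₙ)]

x_0 = 1.7500, f(x_0) = 3.062500, coefficient = 1
x_1 = 2.3125, f(x_1) = 5.347656, coefficient = 4
x_2 = 2.8750, f(x_2) = 8.265625, coefficient = 2
x_3 = 3.4375, f(x_3) = 11.816406, coefficient = 4
x_4 = 4.0000, f(x_4) = 16.000000, coefficient = 1

I ≈ (0.562500/3) × 104.250000 = 19.546875
Exact value: 19.546875
Error: 0.000000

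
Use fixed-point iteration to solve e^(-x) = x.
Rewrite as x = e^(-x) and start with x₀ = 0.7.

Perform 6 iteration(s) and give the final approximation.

Equation: e^(-x) = x
Fixed-point form: x = e^(-x)
x₀ = 0.7

x_1 = g(0.700000) = 0.496585
x_2 = g(0.496585) = 0.608605
x_3 = g(0.608605) = 0.544109
x_4 = g(0.544109) = 0.580359
x_5 = g(0.580359) = 0.559698
x_6 = g(0.559698) = 0.571382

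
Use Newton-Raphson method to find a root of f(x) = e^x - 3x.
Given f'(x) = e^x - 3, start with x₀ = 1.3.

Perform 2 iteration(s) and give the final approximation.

f(x) = e^x - 3x
f'(x) = e^x - 3
x₀ = 1.3

Newton-Raphson formula: x_{n+1} = x_n - f(x_n)/f'(x_n)

Iteration 1:
  f(1.300000) = -0.230703
  f'(1.300000) = 0.669297
  x_1 = 1.300000 - (-0.230703)/0.669297 = 1.644695
Iteration 2:
  f(1.644695) = 0.245345
  f'(1.644695) = 2.179431
  x_2 = 1.644695 - 0.245345/2.179431 = 1.532122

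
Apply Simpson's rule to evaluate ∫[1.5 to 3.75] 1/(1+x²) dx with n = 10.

f(x) = 1/(1+x²)
a = 1.5, b = 3.75, n = 10
h = (b - a)/n = 0.225000

Simpson's rule: (h/3)[f(x₀) + 4f(x₁) + 2f(x₂) + ... + f(xₙ)]

x_0 = 1.5000, f(x_0) = 0.307692, coefficient = 1
x_1 = 1.7250, f(x_1) = 0.251533, coefficient = 4
x_2 = 1.9500, f(x_2) = 0.208225, coefficient = 2
x_3 = 2.1750, f(x_3) = 0.174501, coefficient = 4
x_4 = 2.4000, f(x_4) = 0.147929, coefficient = 2
x_5 = 2.6250, f(x_5) = 0.126733, coefficient = 4
x_6 = 2.8500, f(x_6) = 0.109619, coefficient = 2
x_7 = 3.0750, f(x_7) = 0.095642, coefficient = 4
x_8 = 3.3000, f(x_8) = 0.084104, coefficient = 2
x_9 = 3.5250, f(x_9) = 0.074484, coefficient = 4
x_10 = 3.7500, f(x_10) = 0.066390, coefficient = 1

I ≈ (0.225000/3) × 4.365410 = 0.327406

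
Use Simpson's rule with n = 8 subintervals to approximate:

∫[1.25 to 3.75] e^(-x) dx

f(x) = e^(-x)
a = 1.25, b = 3.75, n = 8
h = (b - a)/n = 0.312500

Simpson's rule: (h/3)[f(x₀) + 4f(x₁) + 2f(x₂) + ... + f(xₙ)]

x_0 = 1.2500, f(x_0) = 0.286505, coefficient = 1
x_1 = 1.5625, f(x_1) = 0.209611, coefficient = 4
x_2 = 1.8750, f(x_2) = 0.153355, coefficient = 2
x_3 = 2.1875, f(x_3) = 0.112197, coefficient = 4
x_4 = 2.5000, f(x_4) = 0.082085, coefficient = 2
x_5 = 2.8125, f(x_5) = 0.060055, coefficient = 4
x_6 = 3.1250, f(x_6) = 0.043937, coefficient = 2
x_7 = 3.4375, f(x_7) = 0.032145, coefficient = 4
x_8 = 3.7500, f(x_8) = 0.023518, coefficient = 1

I ≈ (0.312500/3) × 2.524808 = 0.263001
Exact value: 0.262987
Error: 0.000014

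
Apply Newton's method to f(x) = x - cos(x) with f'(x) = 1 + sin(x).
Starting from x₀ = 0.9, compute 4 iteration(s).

f(x) = x - cos(x)
f'(x) = 1 + sin(x)
x₀ = 0.9

Newton-Raphson formula: x_{n+1} = x_n - f(x_n)/f'(x_n)

Iteration 1:
  f(0.900000) = 0.278390
  f'(0.900000) = 1.783327
  x_1 = 0.900000 - 0.278390/1.783327 = 0.743893
Iteration 2:
  f(0.743893) = 0.008055
  f'(0.743893) = 1.677158
  x_2 = 0.743893 - 0.008055/1.677158 = 0.739090
Iteration 3:
  f(0.739090) = 0.000008
  f'(0.739090) = 1.673616
  x_3 = 0.739090 - 0.000008/1.673616 = 0.739085
Iteration 4:
  f(0.739085) = 0.000000
  f'(0.739085) = 1.673612
  x_4 = 0.739085 - 0.000000/1.673612 = 0.739085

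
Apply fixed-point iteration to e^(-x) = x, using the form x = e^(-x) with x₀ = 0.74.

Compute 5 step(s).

Equation: e^(-x) = x
Fixed-point form: x = e^(-x)
x₀ = 0.74

x_1 = g(0.740000) = 0.477114
x_2 = g(0.477114) = 0.620572
x_3 = g(0.620572) = 0.537637
x_4 = g(0.537637) = 0.584127
x_5 = g(0.584127) = 0.557592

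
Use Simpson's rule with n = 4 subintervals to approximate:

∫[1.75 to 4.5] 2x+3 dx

f(x) = 2x+3
a = 1.75, b = 4.5, n = 4
h = (b - a)/n = 0.687500

Simpson's rule: (h/3)[f(x₀) + 4f(x₁) + 2f(x₂) + ... + f(xₙ)]

x_0 = 1.7500, f(x_0) = 6.500000, coefficient = 1
x_1 = 2.4375, f(x_1) = 7.875000, coefficient = 4
x_2 = 3.1250, f(x_2) = 9.250000, coefficient = 2
x_3 = 3.8125, f(x_3) = 10.625000, coefficient = 4
x_4 = 4.5000, f(x_4) = 12.000000, coefficient = 1

I ≈ (0.687500/3) × 111.000000 = 25.437500
Exact value: 25.437500
Error: 0.000000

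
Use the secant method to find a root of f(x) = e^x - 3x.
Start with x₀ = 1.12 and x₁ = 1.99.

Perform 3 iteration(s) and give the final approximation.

f(x) = e^x - 3x
x₀ = 1.12, x₁ = 1.99

Secant formula: x_{n+1} = x_n - f(x_n)(x_n - x_{n-1})/(f(x_n) - f(x_{n-1}))

Iteration 1:
  f(1.120000) = -0.295146
  f(1.990000) = 1.345534
  x_2 = 1.990000 - 1.345534×(1.990000 - 1.120000)/(1.345534 - (-0.295146))
       = 1.276506
Iteration 2:
  f(1.990000) = 1.345534
  f(1.276506) = -0.245423
  x_3 = 1.276506 - (-0.245423)×(1.276506 - 1.990000)/(-0.245423 - 1.345534)
       = 1.386571
Iteration 3:
  f(1.276506) = -0.245423
  f(1.386571) = -0.158607
  x_4 = 1.386571 - (-0.158607)×(1.386571 - 1.276506)/(-0.158607 - (-0.245423))
       = 1.587650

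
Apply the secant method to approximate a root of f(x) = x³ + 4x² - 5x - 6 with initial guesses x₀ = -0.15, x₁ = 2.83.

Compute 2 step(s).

f(x) = x³ + 4x² - 5x - 6
x₀ = -0.15, x₁ = 2.83

Secant formula: x_{n+1} = x_n - f(x_n)(x_n - x_{n-1})/(f(x_n) - f(x_{n-1}))

Iteration 1:
  f(-0.150000) = -5.163375
  f(2.830000) = 34.550787
  x_2 = 2.830000 - 34.550787×(2.830000 - (-0.150000))/(34.550787 - (-5.163375))
       = 0.237440
Iteration 2:
  f(2.830000) = 34.550787
  f(0.237440) = -6.948303
  x_3 = 0.237440 - (-6.948303)×(0.237440 - 2.830000)/(-6.948303 - 34.550787)
       = 0.671519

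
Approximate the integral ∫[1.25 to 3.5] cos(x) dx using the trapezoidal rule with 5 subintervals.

f(x) = cos(x)
a = 1.25, b = 3.5, n = 5
h = (b - a)/n = 0.450000

Trapezoidal rule: (h/2)[f(x₀) + 2f(x₁) + 2f(x₂) + ... + f(xₙ)]

x_0 = 1.2500, f(x_0) = 0.315322, coefficient = 1
x_1 = 1.7000, f(x_1) = -0.128844, coefficient = 2
x_2 = 2.1500, f(x_2) = -0.547358, coefficient = 2
x_3 = 2.6000, f(x_3) = -0.856889, coefficient = 2
x_4 = 3.0500, f(x_4) = -0.995808, coefficient = 2
x_5 = 3.5000, f(x_5) = -0.936457, coefficient = 1

I ≈ (0.450000/2) × -5.678933 = -1.277760
Exact value: -1.299768
Error: 0.022008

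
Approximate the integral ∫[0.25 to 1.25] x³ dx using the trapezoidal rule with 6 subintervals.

f(x) = x³
a = 0.25, b = 1.25, n = 6
h = (b - a)/n = 0.166667

Trapezoidal rule: (h/2)[f(x₀) + 2f(x₁) + 2f(x₂) + ... + f(xₙ)]

x_0 = 0.2500, f(x_0) = 0.015625, coefficient = 1
x_1 = 0.4167, f(x_1) = 0.072338, coefficient = 2
x_2 = 0.5833, f(x_2) = 0.198495, coefficient = 2
x_3 = 0.7500, f(x_3) = 0.421875, coefficient = 2
x_4 = 0.9167, f(x_4) = 0.770255, coefficient = 2
x_5 = 1.0833, f(x_5) = 1.271412, coefficient = 2
x_6 = 1.2500, f(x_6) = 1.953125, coefficient = 1

I ≈ (0.166667/2) × 7.437500 = 0.619792
Exact value: 0.609375
Error: 0.010417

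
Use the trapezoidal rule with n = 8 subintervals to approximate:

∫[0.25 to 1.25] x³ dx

f(x) = x³
a = 0.25, b = 1.25, n = 8
h = (b - a)/n = 0.125000

Trapezoidal rule: (h/2)[f(x₀) + 2f(x₁) + 2f(x₂) + ... + f(xₙ)]

x_0 = 0.2500, f(x_0) = 0.015625, coefficient = 1
x_1 = 0.3750, f(x_1) = 0.052734, coefficient = 2
x_2 = 0.5000, f(x_2) = 0.125000, coefficient = 2
x_3 = 0.6250, f(x_3) = 0.244141, coefficient = 2
x_4 = 0.7500, f(x_4) = 0.421875, coefficient = 2
x_5 = 0.8750, f(x_5) = 0.669922, coefficient = 2
x_6 = 1.0000, f(x_6) = 1.000000, coefficient = 2
x_7 = 1.1250, f(x_7) = 1.423828, coefficient = 2
x_8 = 1.2500, f(x_8) = 1.953125, coefficient = 1

I ≈ (0.125000/2) × 9.843750 = 0.615234
Exact value: 0.609375
Error: 0.005859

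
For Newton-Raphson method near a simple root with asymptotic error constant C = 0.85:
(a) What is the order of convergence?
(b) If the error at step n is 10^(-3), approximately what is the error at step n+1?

(a) Newton-Raphson has quadratic (order 2) convergence near simple roots.
    This means |e_{n+1}| ≈ C|e_n|².

(b) With |e_n| = 10^(-3) and C = 0.85:
    |e_{n+1}| ≈ 0.85 × (10^(-3))² = 0.85 × 10^(-6)

(a) 2 (quadratic); (b) |e_{n+1}| ≈ 8.500e-07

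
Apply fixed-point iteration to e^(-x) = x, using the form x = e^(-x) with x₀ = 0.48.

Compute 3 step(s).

Equation: e^(-x) = x
Fixed-point form: x = e^(-x)
x₀ = 0.48

x_1 = g(0.480000) = 0.618783
x_2 = g(0.618783) = 0.538599
x_3 = g(0.538599) = 0.583565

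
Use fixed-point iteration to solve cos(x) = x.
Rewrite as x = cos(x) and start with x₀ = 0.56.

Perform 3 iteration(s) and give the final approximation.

Equation: cos(x) = x
Fixed-point form: x = cos(x)
x₀ = 0.56

x_1 = g(0.560000) = 0.847255
x_2 = g(0.847255) = 0.662043
x_3 = g(0.662043) = 0.788738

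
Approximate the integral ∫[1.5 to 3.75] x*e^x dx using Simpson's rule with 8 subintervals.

f(x) = x*e^x
a = 1.5, b = 3.75, n = 8
h = (b - a)/n = 0.281250

Simpson's rule: (h/3)[f(x₀) + 4f(x₁) + 2f(x₂) + ... + f(xₙ)]

x_0 = 1.5000, f(x_0) = 6.722534, coefficient = 1
x_1 = 1.7812, f(x_1) = 10.575768, coefficient = 4
x_2 = 2.0625, f(x_2) = 16.222819, coefficient = 2
x_3 = 2.3438, f(x_3) = 24.422436, coefficient = 4
x_4 = 2.6250, f(x_4) = 36.237007, coefficient = 2
x_5 = 2.9062, f(x_5) = 53.149760, coefficient = 4
x_6 = 3.1875, f(x_6) = 77.226056, coefficient = 2
x_7 = 3.4688, f(x_7) = 111.335070, coefficient = 4
x_8 = 3.7500, f(x_8) = 159.454058, coefficient = 1

I ≈ (0.281250/3) × 1223.480490 = 114.701296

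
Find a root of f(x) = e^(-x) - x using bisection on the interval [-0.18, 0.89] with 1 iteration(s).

f(x) = e^(-x) - x
Initial interval: [-0.18, 0.89]

Iteration 1:
  c_1 = (-0.180000 + 0.890000)/2 = 0.355000
  f(c_1) = f(0.355000) = 0.346173
  f(a) × f(c) ≥ 0, new interval: [0.355000, 0.890000]

After 1 iteration(s), the approximation is c_1 = 0.355000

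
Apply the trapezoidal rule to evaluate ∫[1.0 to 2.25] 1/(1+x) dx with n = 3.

f(x) = 1/(1+x)
a = 1.0, b = 2.25, n = 3
h = (b - a)/n = 0.416667

Trapezoidal rule: (h/2)[f(x₀) + 2f(x₁) + 2f(x₂) + ... + f(xₙ)]

x_0 = 1.0000, f(x_0) = 0.500000, coefficient = 1
x_1 = 1.4167, f(x_1) = 0.413793, coefficient = 2
x_2 = 1.8333, f(x_2) = 0.352941, coefficient = 2
x_3 = 2.2500, f(x_3) = 0.307692, coefficient = 1

I ≈ (0.416667/2) × 2.341161 = 0.487742
Exact value: 0.485508
Error: 0.002234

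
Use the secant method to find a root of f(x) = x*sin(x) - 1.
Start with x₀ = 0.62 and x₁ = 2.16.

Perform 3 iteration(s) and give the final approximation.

f(x) = x*sin(x) - 1
x₀ = 0.62, x₁ = 2.16

Secant formula: x_{n+1} = x_n - f(x_n)(x_n - x_{n-1})/(f(x_n) - f(x_{n-1}))

Iteration 1:
  f(0.620000) = -0.639758
  f(2.160000) = 0.795788
  x_2 = 2.160000 - 0.795788×(2.160000 - 0.620000)/(0.795788 - (-0.639758))
       = 1.306308
Iteration 2:
  f(2.160000) = 0.795788
  f(1.306308) = 0.260883
  x_3 = 1.306308 - 0.260883×(1.306308 - 2.160000)/(0.260883 - 0.795788)
       = 0.889946
Iteration 3:
  f(1.306308) = 0.260883
  f(0.889946) = -0.308478
  x_4 = 0.889946 - (-0.308478)×(0.889946 - 1.306308)/(-0.308478 - 0.260883)
       = 1.115530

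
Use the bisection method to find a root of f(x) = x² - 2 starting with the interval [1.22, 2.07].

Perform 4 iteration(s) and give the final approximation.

f(x) = x² - 2
Initial interval: [1.22, 2.07]

Iteration 1:
  c_1 = (1.220000 + 2.070000)/2 = 1.645000
  f(c_1) = f(1.645000) = 0.706025
  f(a) × f(c) < 0, new interval: [1.220000, 1.645000]
Iteration 2:
  c_2 = (1.220000 + 1.645000)/2 = 1.432500
  f(c_2) = f(1.432500) = 0.052056
  f(a) × f(c) < 0, new interval: [1.220000, 1.432500]
Iteration 3:
  c_3 = (1.220000 + 1.432500)/2 = 1.326250
  f(c_3) = f(1.326250) = -0.241061
  f(a) × f(c) ≥ 0, new interval: [1.326250, 1.432500]
Iteration 4:
  c_4 = (1.326250 + 1.432500)/2 = 1.379375
  f(c_4) = f(1.379375) = -0.097325
  f(a) × f(c) ≥ 0, new interval: [1.379375, 1.432500]

After 4 iteration(s), the approximation is c_4 = 1.379375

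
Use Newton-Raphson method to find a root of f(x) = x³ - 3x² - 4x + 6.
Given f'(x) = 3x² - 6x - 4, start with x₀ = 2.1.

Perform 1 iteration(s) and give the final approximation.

f(x) = x³ - 3x² - 4x + 6
f'(x) = 3x² - 6x - 4
x₀ = 2.1

Newton-Raphson formula: x_{n+1} = x_n - f(x_n)/f'(x_n)

Iteration 1:
  f(2.100000) = -6.369000
  f'(2.100000) = -3.370000
  x_1 = 2.100000 - (-6.369000)/(-3.370000) = 0.210089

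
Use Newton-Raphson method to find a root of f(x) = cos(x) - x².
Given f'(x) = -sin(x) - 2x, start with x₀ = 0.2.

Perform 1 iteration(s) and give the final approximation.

f(x) = cos(x) - x²
f'(x) = -sin(x) - 2x
x₀ = 0.2

Newton-Raphson formula: x_{n+1} = x_n - f(x_n)/f'(x_n)

Iteration 1:
  f(0.200000) = 0.940067
  f'(0.200000) = -0.598669
  x_1 = 0.200000 - 0.940067/(-0.598669) = 1.770260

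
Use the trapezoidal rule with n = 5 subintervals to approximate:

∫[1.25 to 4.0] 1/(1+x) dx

f(x) = 1/(1+x)
a = 1.25, b = 4.0, n = 5
h = (b - a)/n = 0.550000

Trapezoidal rule: (h/2)[f(x₀) + 2f(x₁) + 2f(x₂) + ... + f(xₙ)]

x_0 = 1.2500, f(x_0) = 0.444444, coefficient = 1
x_1 = 1.8000, f(x_1) = 0.357143, coefficient = 2
x_2 = 2.3500, f(x_2) = 0.298507, coefficient = 2
x_3 = 2.9000, f(x_3) = 0.256410, coefficient = 2
x_4 = 3.4500, f(x_4) = 0.224719, coefficient = 2
x_5 = 4.0000, f(x_5) = 0.200000, coefficient = 1

I ≈ (0.550000/2) × 2.918004 = 0.802451
Exact value: 0.798508
Error: 0.003943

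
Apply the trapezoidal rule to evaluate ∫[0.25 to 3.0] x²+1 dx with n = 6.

f(x) = x²+1
a = 0.25, b = 3.0, n = 6
h = (b - a)/n = 0.458333

Trapezoidal rule: (h/2)[f(x₀) + 2f(x₁) + 2f(x₂) + ... + f(xₙ)]

x_0 = 0.2500, f(x_0) = 1.062500, coefficient = 1
x_1 = 0.7083, f(x_1) = 1.501736, coefficient = 2
x_2 = 1.1667, f(x_2) = 2.361111, coefficient = 2
x_3 = 1.6250, f(x_3) = 3.640625, coefficient = 2
x_4 = 2.0833, f(x_4) = 5.340278, coefficient = 2
x_5 = 2.5417, f(x_5) = 7.460069, coefficient = 2
x_6 = 3.0000, f(x_6) = 10.000000, coefficient = 1

I ≈ (0.458333/2) × 51.670139 = 11.841073
Exact value: 11.744792
Error: 0.096282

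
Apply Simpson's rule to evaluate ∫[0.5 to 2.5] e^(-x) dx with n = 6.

f(x) = e^(-x)
a = 0.5, b = 2.5, n = 6
h = (b - a)/n = 0.333333

Simpson's rule: (h/3)[f(x₀) + 4f(x₁) + 2f(x₂) + ... + f(xₙ)]

x_0 = 0.5000, f(x_0) = 0.606531, coefficient = 1
x_1 = 0.8333, f(x_1) = 0.434598, coefficient = 4
x_2 = 1.1667, f(x_2) = 0.311403, coefficient = 2
x_3 = 1.5000, f(x_3) = 0.223130, coefficient = 4
x_4 = 1.8333, f(x_4) = 0.159880, coefficient = 2
x_5 = 2.1667, f(x_5) = 0.114559, coefficient = 4
x_6 = 2.5000, f(x_6) = 0.082085, coefficient = 1

I ≈ (0.333333/3) × 4.720330 = 0.524481
Exact value: 0.524446
Error: 0.000035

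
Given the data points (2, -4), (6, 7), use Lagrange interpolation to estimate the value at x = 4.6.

Lagrange interpolation formula:
P(x) = Σ yᵢ × Lᵢ(x)
where Lᵢ(x) = Π_{j≠i} (x - xⱼ)/(xᵢ - xⱼ)

L_0(4.6) = (4.6 - 6)/(2 - 6) = 0.350000
L_1(4.6) = (4.6 - 2)/(6 - 2) = 0.650000

P(4.6) = (-4)×L_0(4.6) + 7×L_1(4.6)
P(4.6) = 3.150000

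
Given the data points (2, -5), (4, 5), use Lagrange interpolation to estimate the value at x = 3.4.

Lagrange interpolation formula:
P(x) = Σ yᵢ × Lᵢ(x)
where Lᵢ(x) = Π_{j≠i} (x - xⱼ)/(xᵢ - xⱼ)

L_0(3.4) = (3.4 - 4)/(2 - 4) = 0.300000
L_1(3.4) = (3.4 - 2)/(4 - 2) = 0.700000

P(3.4) = (-5)×L_0(3.4) + 5×L_1(3.4)
P(3.4) = 2.000000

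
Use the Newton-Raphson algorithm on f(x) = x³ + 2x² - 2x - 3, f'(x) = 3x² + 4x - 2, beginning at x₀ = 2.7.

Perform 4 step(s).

f(x) = x³ + 2x² - 2x - 3
f'(x) = 3x² + 4x - 2
x₀ = 2.7

Newton-Raphson formula: x_{n+1} = x_n - f(x_n)/f'(x_n)

Iteration 1:
  f(2.700000) = 25.863000
  f'(2.700000) = 30.670000
  x_1 = 2.700000 - 25.863000/30.670000 = 1.856733
Iteration 2:
  f(1.856733) = 6.582456
  f'(1.856733) = 15.769304
  x_2 = 1.856733 - 6.582456/15.769304 = 1.439311
Iteration 3:
  f(1.439311) = 1.246309
  f'(1.439311) = 9.972090
  x_3 = 1.439311 - 1.246309/9.972090 = 1.314331
Iteration 4:
  f(1.314331) = 0.096733
  f'(1.314331) = 8.439724
  x_4 = 1.314331 - 0.096733/8.439724 = 1.302869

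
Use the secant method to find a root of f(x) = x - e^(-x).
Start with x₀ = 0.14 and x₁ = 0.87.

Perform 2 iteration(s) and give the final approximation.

f(x) = x - e^(-x)
x₀ = 0.14, x₁ = 0.87

Secant formula: x_{n+1} = x_n - f(x_n)(x_n - x_{n-1})/(f(x_n) - f(x_{n-1}))

Iteration 1:
  f(0.140000) = -0.729358
  f(0.870000) = 0.451048
  x_2 = 0.870000 - 0.451048×(0.870000 - 0.140000)/(0.451048 - (-0.729358))
       = 0.591058
Iteration 2:
  f(0.870000) = 0.451048
  f(0.591058) = 0.037316
  x_3 = 0.591058 - 0.037316×(0.591058 - 0.870000)/(0.037316 - 0.451048)
       = 0.565899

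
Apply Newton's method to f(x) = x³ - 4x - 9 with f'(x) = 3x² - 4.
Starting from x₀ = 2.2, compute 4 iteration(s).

f(x) = x³ - 4x - 9
f'(x) = 3x² - 4
x₀ = 2.2

Newton-Raphson formula: x_{n+1} = x_n - f(x_n)/f'(x_n)

Iteration 1:
  f(2.200000) = -7.152000
  f'(2.200000) = 10.520000
  x_1 = 2.200000 - (-7.152000)/10.520000 = 2.879848
Iteration 2:
  f(2.879848) = 3.364696
  f'(2.879848) = 20.880572
  x_2 = 2.879848 - 3.364696/20.880572 = 2.718708
Iteration 3:
  f(2.718708) = 0.220151
  f'(2.718708) = 18.174118
  x_3 = 2.718708 - 0.220151/18.174118 = 2.706594
Iteration 4:
  f(2.706594) = 0.001195
  f'(2.706594) = 17.976960
  x_4 = 2.706594 - 0.001195/17.976960 = 2.706528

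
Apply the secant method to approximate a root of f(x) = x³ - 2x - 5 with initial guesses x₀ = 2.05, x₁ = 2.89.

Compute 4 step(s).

f(x) = x³ - 2x - 5
x₀ = 2.05, x₁ = 2.89

Secant formula: x_{n+1} = x_n - f(x_n)(x_n - x_{n-1})/(f(x_n) - f(x_{n-1}))

Iteration 1:
  f(2.050000) = -0.484875
  f(2.890000) = 13.357569
  x_2 = 2.890000 - 13.357569×(2.890000 - 2.050000)/(13.357569 - (-0.484875))
       = 2.079424
Iteration 2:
  f(2.890000) = 13.357569
  f(2.079424) = -0.167414
  x_3 = 2.079424 - (-0.167414)×(2.079424 - 2.890000)/(-0.167414 - 13.357569)
       = 2.089457
Iteration 3:
  f(2.079424) = -0.167414
  f(2.089457) = -0.056698
  x_4 = 2.089457 - (-0.056698)×(2.089457 - 2.079424)/(-0.056698 - (-0.167414))
       = 2.094595
Iteration 4:
  f(2.089457) = -0.056698
  f(2.094595) = 0.000488
  x_5 = 2.094595 - 0.000488×(2.094595 - 2.089457)/(0.000488 - (-0.056698))
       = 2.094551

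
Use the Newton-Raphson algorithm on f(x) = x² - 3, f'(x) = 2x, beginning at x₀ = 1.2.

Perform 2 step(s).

f(x) = x² - 3
f'(x) = 2x
x₀ = 1.2

Newton-Raphson formula: x_{n+1} = x_n - f(x_n)/f'(x_n)

Iteration 1:
  f(1.200000) = -1.560000
  f'(1.200000) = 2.400000
  x_1 = 1.200000 - (-1.560000)/2.400000 = 1.850000
Iteration 2:
  f(1.850000) = 0.422500
  f'(1.850000) = 3.700000
  x_2 = 1.850000 - 0.422500/3.700000 = 1.735811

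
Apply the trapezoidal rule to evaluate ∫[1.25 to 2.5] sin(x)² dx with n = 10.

f(x) = sin(x)²
a = 1.25, b = 2.5, n = 10
h = (b - a)/n = 0.125000

Trapezoidal rule: (h/2)[f(x₀) + 2f(x₁) + 2f(x₂) + ... + f(xₙ)]

x_0 = 1.2500, f(x_0) = 0.900572, coefficient = 1
x_1 = 1.3750, f(x_1) = 0.962151, coefficient = 2
x_2 = 1.5000, f(x_2) = 0.994996, coefficient = 2
x_3 = 1.6250, f(x_3) = 0.997065, coefficient = 2
x_4 = 1.7500, f(x_4) = 0.968228, coefficient = 2
x_5 = 1.8750, f(x_5) = 0.910280, coefficient = 2
x_6 = 2.0000, f(x_6) = 0.826822, coefficient = 2
x_7 = 2.1250, f(x_7) = 0.723044, coefficient = 2
x_8 = 2.2500, f(x_8) = 0.605398, coefficient = 2
x_9 = 2.3750, f(x_9) = 0.481199, coefficient = 2
x_10 = 2.5000, f(x_10) = 0.358169, coefficient = 1

I ≈ (0.125000/2) × 16.197106 = 1.012319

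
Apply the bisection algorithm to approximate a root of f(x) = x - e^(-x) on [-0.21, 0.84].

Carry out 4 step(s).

f(x) = x - e^(-x)
Initial interval: [-0.21, 0.84]

Iteration 1:
  c_1 = (-0.210000 + 0.840000)/2 = 0.315000
  f(c_1) = f(0.315000) = -0.414789
  f(a) × f(c) ≥ 0, new interval: [0.315000, 0.840000]
Iteration 2:
  c_2 = (0.315000 + 0.840000)/2 = 0.577500
  f(c_2) = f(0.577500) = 0.016200
  f(a) × f(c) < 0, new interval: [0.315000, 0.577500]
Iteration 3:
  c_3 = (0.315000 + 0.577500)/2 = 0.446250
  f(c_3) = f(0.446250) = -0.193774
  f(a) × f(c) ≥ 0, new interval: [0.446250, 0.577500]
Iteration 4:
  c_4 = (0.446250 + 0.577500)/2 = 0.511875
  f(c_4) = f(0.511875) = -0.087496
  f(a) × f(c) ≥ 0, new interval: [0.511875, 0.577500]

After 4 iteration(s), the approximation is c_4 = 0.511875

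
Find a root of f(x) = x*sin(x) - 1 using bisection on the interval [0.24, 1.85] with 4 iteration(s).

f(x) = x*sin(x) - 1
Initial interval: [0.24, 1.85]

Iteration 1:
  c_1 = (0.240000 + 1.850000)/2 = 1.045000
  f(c_1) = f(1.045000) = -0.096154
  f(a) × f(c) ≥ 0, new interval: [1.045000, 1.850000]
Iteration 2:
  c_2 = (1.045000 + 1.850000)/2 = 1.447500
  f(c_2) = f(1.447500) = 0.436511
  f(a) × f(c) < 0, new interval: [1.045000, 1.447500]
Iteration 3:
  c_3 = (1.045000 + 1.447500)/2 = 1.246250
  f(c_3) = f(1.246250) = 0.181190
  f(a) × f(c) < 0, new interval: [1.045000, 1.246250]
Iteration 4:
  c_4 = (1.045000 + 1.246250)/2 = 1.145625
  f(c_4) = f(1.145625) = 0.043628
  f(a) × f(c) < 0, new interval: [1.045000, 1.145625]

After 4 iteration(s), the approximation is c_4 = 1.145625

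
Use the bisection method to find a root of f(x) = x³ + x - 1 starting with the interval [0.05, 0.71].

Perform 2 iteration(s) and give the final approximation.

f(x) = x³ + x - 1
Initial interval: [0.05, 0.71]

Iteration 1:
  c_1 = (0.050000 + 0.710000)/2 = 0.380000
  f(c_1) = f(0.380000) = -0.565128
  f(a) × f(c) ≥ 0, new interval: [0.380000, 0.710000]
Iteration 2:
  c_2 = (0.380000 + 0.710000)/2 = 0.545000
  f(c_2) = f(0.545000) = -0.293121
  f(a) × f(c) ≥ 0, new interval: [0.545000, 0.710000]

After 2 iteration(s), the approximation is c_2 = 0.545000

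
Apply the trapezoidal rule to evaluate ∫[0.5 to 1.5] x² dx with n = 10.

f(x) = x²
a = 0.5, b = 1.5, n = 10
h = (b - a)/n = 0.100000

Trapezoidal rule: (h/2)[f(x₀) + 2f(x₁) + 2f(x₂) + ... + f(xₙ)]

x_0 = 0.5000, f(x_0) = 0.250000, coefficient = 1
x_1 = 0.6000, f(x_1) = 0.360000, coefficient = 2
x_2 = 0.7000, f(x_2) = 0.490000, coefficient = 2
x_3 = 0.8000, f(x_3) = 0.640000, coefficient = 2
x_4 = 0.9000, f(x_4) = 0.810000, coefficient = 2
x_5 = 1.0000, f(x_5) = 1.000000, coefficient = 2
x_6 = 1.1000, f(x_6) = 1.210000, coefficient = 2
x_7 = 1.2000, f(x_7) = 1.440000, coefficient = 2
x_8 = 1.3000, f(x_8) = 1.690000, coefficient = 2
x_9 = 1.4000, f(x_9) = 1.960000, coefficient = 2
x_10 = 1.5000, f(x_10) = 2.250000, coefficient = 1

I ≈ (0.100000/2) × 21.700000 = 1.085000
Exact value: 1.083333
Error: 0.001667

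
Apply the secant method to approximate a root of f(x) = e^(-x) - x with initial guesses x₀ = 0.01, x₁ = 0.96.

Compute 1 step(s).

f(x) = e^(-x) - x
x₀ = 0.01, x₁ = 0.96

Secant formula: x_{n+1} = x_n - f(x_n)(x_n - x_{n-1})/(f(x_n) - f(x_{n-1}))

Iteration 1:
  f(0.010000) = 0.980050
  f(0.960000) = -0.577107
  x_2 = 0.960000 - (-0.577107)×(0.960000 - 0.010000)/(-0.577107 - 0.980050)
       = 0.607915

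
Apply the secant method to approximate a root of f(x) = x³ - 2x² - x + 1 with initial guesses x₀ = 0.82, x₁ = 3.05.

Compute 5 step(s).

f(x) = x³ - 2x² - x + 1
x₀ = 0.82, x₁ = 3.05

Secant formula: x_{n+1} = x_n - f(x_n)(x_n - x_{n-1})/(f(x_n) - f(x_{n-1}))

Iteration 1:
  f(0.820000) = -0.613432
  f(3.050000) = 7.717625
  x_2 = 3.050000 - 7.717625×(3.050000 - 0.820000)/(7.717625 - (-0.613432))
       = 0.984199
Iteration 2:
  f(3.050000) = 7.717625
  f(0.984199) = -0.968153
  x_3 = 0.984199 - (-0.968153)×(0.984199 - 3.050000)/(-0.968153 - 7.717625)
       = 1.214462
Iteration 3:
  f(0.984199) = -0.968153
  f(1.214462) = -1.373066
  x_4 = 1.214462 - (-1.373066)×(1.214462 - 0.984199)/(-1.373066 - (-0.968153))
       = 0.433638
Iteration 4:
  f(1.214462) = -1.373066
  f(0.433638) = 0.271820
  x_5 = 0.433638 - 0.271820×(0.433638 - 1.214462)/(0.271820 - (-1.373066))
       = 0.562670
Iteration 5:
  f(0.433638) = 0.271820
  f(0.562670) = -0.017726
  x_6 = 0.562670 - (-0.017726)×(0.562670 - 0.433638)/(-0.017726 - 0.271820)
       = 0.554771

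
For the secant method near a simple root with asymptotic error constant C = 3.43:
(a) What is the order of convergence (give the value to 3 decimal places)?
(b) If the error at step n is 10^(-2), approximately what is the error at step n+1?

(a) Secant method has superlinear convergence with order φ = (1+√5)/2 ≈ 1.618.
    This means |e_{n+1}| ≈ C|e_n|^1.618.

(b) With |e_n| = 10^(-2) and C = 3.43:
    |e_{n+1}| ≈ 3.43 × (10^(-2))^1.618 = 3.43 × 10^(-3.24)

(a) ≈ 1.618 (golden ratio); (b) |e_{n+1}| ≈ 1.992e-03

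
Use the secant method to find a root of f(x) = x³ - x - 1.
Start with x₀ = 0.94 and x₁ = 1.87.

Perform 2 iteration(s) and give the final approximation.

f(x) = x³ - x - 1
x₀ = 0.94, x₁ = 1.87

Secant formula: x_{n+1} = x_n - f(x_n)(x_n - x_{n-1})/(f(x_n) - f(x_{n-1}))

Iteration 1:
  f(0.940000) = -1.109416
  f(1.870000) = 3.669203
  x_2 = 1.870000 - 3.669203×(1.870000 - 0.940000)/(3.669203 - (-1.109416))
       = 1.155911
Iteration 2:
  f(1.870000) = 3.669203
  f(1.155911) = -0.611463
  x_3 = 1.155911 - (-0.611463)×(1.155911 - 1.870000)/(-0.611463 - 3.669203)
       = 1.257914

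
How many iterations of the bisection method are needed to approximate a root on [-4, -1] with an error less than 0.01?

We need (b-a)/2^n ≤ 0.01
(-1 - (-4))/2^n ≤ 0.01
3/2^n ≤ 0.01
2^n ≥ 300
n ≥ log₂(300) = 8.23
n ≥ 9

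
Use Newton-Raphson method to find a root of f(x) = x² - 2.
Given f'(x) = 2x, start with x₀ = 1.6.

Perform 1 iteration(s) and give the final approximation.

f(x) = x² - 2
f'(x) = 2x
x₀ = 1.6

Newton-Raphson formula: x_{n+1} = x_n - f(x_n)/f'(x_n)

Iteration 1:
  f(1.600000) = 0.560000
  f'(1.600000) = 3.200000
  x_1 = 1.600000 - 0.560000/3.200000 = 1.425000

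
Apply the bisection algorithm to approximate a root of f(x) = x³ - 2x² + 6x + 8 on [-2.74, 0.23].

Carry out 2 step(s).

f(x) = x³ - 2x² + 6x + 8
Initial interval: [-2.74, 0.23]

Iteration 1:
  c_1 = (-2.740000 + 0.230000)/2 = -1.255000
  f(c_1) = f(-1.255000) = -4.656706
  f(a) × f(c) ≥ 0, new interval: [-1.255000, 0.230000]
Iteration 2:
  c_2 = (-1.255000 + 0.230000)/2 = -0.512500
  f(c_2) = f(-0.512500) = 4.265076
  f(a) × f(c) < 0, new interval: [-1.255000, -0.512500]

After 2 iteration(s), the approximation is c_2 = -0.512500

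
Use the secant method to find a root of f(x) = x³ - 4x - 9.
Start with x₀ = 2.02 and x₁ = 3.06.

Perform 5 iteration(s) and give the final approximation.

f(x) = x³ - 4x - 9
x₀ = 2.02, x₁ = 3.06

Secant formula: x_{n+1} = x_n - f(x_n)(x_n - x_{n-1})/(f(x_n) - f(x_{n-1}))

Iteration 1:
  f(2.020000) = -8.837592
  f(3.060000) = 7.412616
  x_2 = 3.060000 - 7.412616×(3.060000 - 2.020000)/(7.412616 - (-8.837592))
       = 2.585599
Iteration 2:
  f(3.060000) = 7.412616
  f(2.585599) = -2.056839
  x_3 = 2.585599 - (-2.056839)×(2.585599 - 3.060000)/(-2.056839 - 7.412616)
       = 2.688642
Iteration 3:
  f(2.585599) = -2.056839
  f(2.688642) = -0.318919
  x_4 = 2.688642 - (-0.318919)×(2.688642 - 2.585599)/(-0.318919 - (-2.056839))
       = 2.707551
Iteration 4:
  f(2.688642) = -0.318919
  f(2.707551) = 0.018406
  x_5 = 2.707551 - 0.018406×(2.707551 - 2.688642)/(0.018406 - (-0.318919))
       = 2.706520
Iteration 5:
  f(2.707551) = 0.018406
  f(2.706520) = -0.000149
  x_6 = 2.706520 - (-0.000149)×(2.706520 - 2.707551)/(-0.000149 - 0.018406)
       = 2.706528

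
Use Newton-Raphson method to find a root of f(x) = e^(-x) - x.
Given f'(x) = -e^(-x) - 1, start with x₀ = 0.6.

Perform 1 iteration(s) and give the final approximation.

f(x) = e^(-x) - x
f'(x) = -e^(-x) - 1
x₀ = 0.6

Newton-Raphson formula: x_{n+1} = x_n - f(x_n)/f'(x_n)

Iteration 1:
  f(0.600000) = -0.051188
  f'(0.600000) = -1.548812
  x_1 = 0.600000 - (-0.051188)/(-1.548812) = 0.566950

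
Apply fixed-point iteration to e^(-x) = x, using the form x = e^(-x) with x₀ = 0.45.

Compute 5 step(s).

Equation: e^(-x) = x
Fixed-point form: x = e^(-x)
x₀ = 0.45

x_1 = g(0.450000) = 0.637628
x_2 = g(0.637628) = 0.528545
x_3 = g(0.528545) = 0.589462
x_4 = g(0.589462) = 0.554625
x_5 = g(0.554625) = 0.574287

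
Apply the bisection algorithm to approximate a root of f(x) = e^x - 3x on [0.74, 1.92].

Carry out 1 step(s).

f(x) = e^x - 3x
Initial interval: [0.74, 1.92]

Iteration 1:
  c_1 = (0.740000 + 1.920000)/2 = 1.330000
  f(c_1) = f(1.330000) = -0.208957
  f(a) × f(c) ≥ 0, new interval: [1.330000, 1.920000]

After 1 iteration(s), the approximation is c_1 = 1.330000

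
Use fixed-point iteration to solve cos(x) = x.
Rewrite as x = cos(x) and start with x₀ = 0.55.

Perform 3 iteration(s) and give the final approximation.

Equation: cos(x) = x
Fixed-point form: x = cos(x)
x₀ = 0.55

x_1 = g(0.550000) = 0.852525
x_2 = g(0.852525) = 0.658084
x_3 = g(0.658084) = 0.791165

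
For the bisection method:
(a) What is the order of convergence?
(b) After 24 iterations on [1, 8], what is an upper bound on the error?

(a) Bisection has linear (order 1) convergence; the error is halved each step.

(b) Error bound = (b-a)/2^n = (8 - 1)/2^{24}
    = 7/2^{24}

(a) 1 (linear); (b) error ≤ 4.17e-07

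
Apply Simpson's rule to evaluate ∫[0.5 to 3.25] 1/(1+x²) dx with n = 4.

f(x) = 1/(1+x²)
a = 0.5, b = 3.25, n = 4
h = (b - a)/n = 0.687500

Simpson's rule: (h/3)[f(x₀) + 4f(x₁) + 2f(x₂) + ... + f(xₙ)]

x_0 = 0.5000, f(x_0) = 0.800000, coefficient = 1
x_1 = 1.1875, f(x_1) = 0.414911, coefficient = 4
x_2 = 1.8750, f(x_2) = 0.221453, coefficient = 2
x_3 = 2.5625, f(x_3) = 0.132163, coefficient = 4
x_4 = 3.2500, f(x_4) = 0.086486, coefficient = 1

I ≈ (0.687500/3) × 3.517689 = 0.806137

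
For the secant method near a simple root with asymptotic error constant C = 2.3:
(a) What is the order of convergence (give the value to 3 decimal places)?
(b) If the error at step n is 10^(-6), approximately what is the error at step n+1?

(a) Secant method has superlinear convergence with order φ = (1+√5)/2 ≈ 1.618.
    This means |e_{n+1}| ≈ C|e_n|^1.618.

(b) With |e_n| = 10^(-6) and C = 2.3:
    |e_{n+1}| ≈ 2.3 × (10^(-6))^1.618 = 2.3 × 10^(-9.71)

(a) ≈ 1.618 (golden ratio); (b) |e_{n+1}| ≈ 4.503e-10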